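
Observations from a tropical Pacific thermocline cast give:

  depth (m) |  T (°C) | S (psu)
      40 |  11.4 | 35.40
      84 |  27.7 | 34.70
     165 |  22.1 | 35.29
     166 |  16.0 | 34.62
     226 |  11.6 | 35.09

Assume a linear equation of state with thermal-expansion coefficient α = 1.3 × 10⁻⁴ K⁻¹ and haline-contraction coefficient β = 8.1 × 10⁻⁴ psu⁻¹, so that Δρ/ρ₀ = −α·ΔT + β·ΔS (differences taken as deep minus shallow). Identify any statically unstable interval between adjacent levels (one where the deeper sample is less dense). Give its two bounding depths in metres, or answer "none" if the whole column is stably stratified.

Evaluate Δρ/ρ₀ = −αΔT + βΔS across each adjacent pair:
  40–84 m: −αΔT+βΔS = −(1.3 × 10⁻⁴)(+16.3)+(8.1 × 10⁻⁴)(-0.70) = -2.7 × 10⁻³ → UNSTABLE
  84–165 m: −αΔT+βΔS = −(1.3 × 10⁻⁴)(-5.6)+(8.1 × 10⁻⁴)(+0.59) = 1.2 × 10⁻³ → stable
  165–166 m: −αΔT+βΔS = −(1.3 × 10⁻⁴)(-6.1)+(8.1 × 10⁻⁴)(-0.67) = 2.5 × 10⁻⁴ → stable
  166–226 m: −αΔT+βΔS = −(1.3 × 10⁻⁴)(-4.4)+(8.1 × 10⁻⁴)(+0.47) = 9.5 × 10⁻⁴ → stable
The 40–84 m interval has Δρ < 0: lighter water underlies denser water.

40–84 m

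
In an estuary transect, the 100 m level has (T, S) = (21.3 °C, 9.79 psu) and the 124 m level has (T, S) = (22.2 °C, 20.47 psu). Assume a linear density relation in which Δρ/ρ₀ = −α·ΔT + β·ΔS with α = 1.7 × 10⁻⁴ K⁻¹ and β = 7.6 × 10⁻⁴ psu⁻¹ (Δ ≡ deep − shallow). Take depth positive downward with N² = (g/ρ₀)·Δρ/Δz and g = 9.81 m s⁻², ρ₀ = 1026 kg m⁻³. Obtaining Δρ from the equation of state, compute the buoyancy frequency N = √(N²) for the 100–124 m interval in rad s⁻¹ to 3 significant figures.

0.0571 rad s⁻¹

ΔT = +0.9 K, ΔS = +10.68 psu (deep − shallow).
Δρ/ρ₀ = −αΔT + βΔS = -1.53 × 10⁻⁴ + 8.1168 × 10⁻³ = 7.9638 × 10⁻³, so Δρ ≈ 8.171 kg m⁻³.
N² = (g/ρ₀)·Δρ/Δz = g·(Δρ/ρ₀)/Δz = 9.81 × 7.9638 × 10⁻³ / 24 = 3.2552 × 10⁻³ s⁻².
N = √(3.2552 × 10⁻³) = 0.057054 rad s⁻¹ ≈ 0.0571 rad s⁻¹.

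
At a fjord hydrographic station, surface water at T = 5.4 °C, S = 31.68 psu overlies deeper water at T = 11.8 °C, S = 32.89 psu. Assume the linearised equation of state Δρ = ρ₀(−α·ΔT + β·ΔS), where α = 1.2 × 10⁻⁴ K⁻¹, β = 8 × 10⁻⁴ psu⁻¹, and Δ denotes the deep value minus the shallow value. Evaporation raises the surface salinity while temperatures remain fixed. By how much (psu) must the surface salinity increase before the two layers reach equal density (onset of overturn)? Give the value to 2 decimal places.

0.25 psu

Neutral buoyancy requires −α(T_deep − T_surf) + β(S_deep − S_surf′) = 0.
S_surf′ = S_deep − (α/β)·ΔT = 32.89 − (1.2 × 10⁻⁴/8 × 10⁻⁴)·(+6.4) = 31.9300 psu.
Increase required: 31.9300 − 31.68 = 0.2500 psu.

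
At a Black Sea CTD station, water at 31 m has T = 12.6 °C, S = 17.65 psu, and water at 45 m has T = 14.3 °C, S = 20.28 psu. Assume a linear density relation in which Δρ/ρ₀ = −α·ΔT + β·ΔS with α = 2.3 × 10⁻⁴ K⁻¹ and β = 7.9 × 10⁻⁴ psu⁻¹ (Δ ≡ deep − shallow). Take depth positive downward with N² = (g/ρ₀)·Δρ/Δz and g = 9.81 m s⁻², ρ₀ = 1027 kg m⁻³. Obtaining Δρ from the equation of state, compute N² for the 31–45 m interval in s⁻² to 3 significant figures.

1.18 × 10⁻³ s⁻²

ΔT = +1.7 K, ΔS = +2.63 psu (deep − shallow).
Δρ/ρ₀ = −αΔT + βΔS = -3.91 × 10⁻⁴ + 2.0777 × 10⁻³ = 1.6867 × 10⁻³, so Δρ ≈ 1.732 kg m⁻³.
N² = (g/ρ₀)·Δρ/Δz = g·(Δρ/ρ₀)/Δz = 9.81 × 1.6867 × 10⁻³ / 14 = 1.1819 × 10⁻³ s⁻² ≈ 1.18 × 10⁻³ s⁻².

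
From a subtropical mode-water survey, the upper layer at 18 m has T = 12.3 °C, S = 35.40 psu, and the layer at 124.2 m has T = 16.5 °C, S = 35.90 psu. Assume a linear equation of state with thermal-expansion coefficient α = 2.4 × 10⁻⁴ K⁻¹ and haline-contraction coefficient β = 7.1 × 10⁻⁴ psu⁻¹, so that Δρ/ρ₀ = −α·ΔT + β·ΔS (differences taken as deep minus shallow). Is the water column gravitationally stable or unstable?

unstable

ΔT = 16.5 − 12.3 = +4.2 K and ΔS = 35.90 − 35.40 = +0.50 psu (deep − shallow).
−αΔT = -1.008 × 10⁻³; βΔS = 3.55 × 10⁻⁴; sum Δρ/ρ₀ = -6.53 × 10⁻⁴.
Δρ/ρ₀ < 0, so Δρ < 0: deeper water is lighter → statically unstable; the column would overturn.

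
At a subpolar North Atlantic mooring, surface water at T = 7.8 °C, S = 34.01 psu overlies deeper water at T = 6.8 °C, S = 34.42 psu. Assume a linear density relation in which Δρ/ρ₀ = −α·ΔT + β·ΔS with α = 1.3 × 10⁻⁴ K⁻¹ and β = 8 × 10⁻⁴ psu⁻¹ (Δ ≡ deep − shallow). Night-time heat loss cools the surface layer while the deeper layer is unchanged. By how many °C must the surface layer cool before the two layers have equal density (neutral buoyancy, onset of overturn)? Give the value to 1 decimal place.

3.5 °C

Neutral buoyancy requires Δρ = 0, i.e. −α(T_deep − T_surf′) + β(S_deep − S_surf) = 0.
T_surf′ = T_deep − (β/α)·ΔS = 6.8 − (8 × 10⁻⁴/1.3 × 10⁻⁴)·(+0.41) = 4.277 °C.
Cooling required: 7.8 − (4.277) = 3.523 °C.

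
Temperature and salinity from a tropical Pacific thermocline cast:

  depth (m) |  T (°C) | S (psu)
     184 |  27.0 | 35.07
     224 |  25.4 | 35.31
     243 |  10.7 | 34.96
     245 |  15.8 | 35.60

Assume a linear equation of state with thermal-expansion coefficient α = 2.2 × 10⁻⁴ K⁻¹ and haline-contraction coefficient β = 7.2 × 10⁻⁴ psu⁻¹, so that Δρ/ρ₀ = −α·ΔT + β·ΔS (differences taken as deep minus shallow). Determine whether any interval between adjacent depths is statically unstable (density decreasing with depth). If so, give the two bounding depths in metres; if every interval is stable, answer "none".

Evaluate Δρ/ρ₀ = −αΔT + βΔS across each adjacent pair:
  184–224 m: −αΔT+βΔS = −(2.2 × 10⁻⁴)(-1.6)+(7.2 × 10⁻⁴)(+0.24) = 5.2 × 10⁻⁴ → stable
  224–243 m: −αΔT+βΔS = −(2.2 × 10⁻⁴)(-14.7)+(7.2 × 10⁻⁴)(-0.35) = 3.0 × 10⁻³ → stable
  243–245 m: −αΔT+βΔS = −(2.2 × 10⁻⁴)(+5.1)+(7.2 × 10⁻⁴)(+0.64) = -6.6 × 10⁻⁴ → UNSTABLE
The 243–245 m interval has Δρ < 0: lighter water underlies denser water.

243–245 m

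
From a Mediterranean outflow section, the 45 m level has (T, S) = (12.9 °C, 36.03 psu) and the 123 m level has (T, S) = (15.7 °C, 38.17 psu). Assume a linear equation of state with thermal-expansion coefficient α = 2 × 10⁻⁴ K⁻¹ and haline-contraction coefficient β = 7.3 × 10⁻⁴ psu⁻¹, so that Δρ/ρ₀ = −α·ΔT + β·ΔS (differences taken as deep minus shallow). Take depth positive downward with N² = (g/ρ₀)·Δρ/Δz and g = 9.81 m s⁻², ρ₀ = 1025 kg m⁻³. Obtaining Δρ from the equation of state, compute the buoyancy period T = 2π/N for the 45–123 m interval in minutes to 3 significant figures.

ΔT = +2.8 K, ΔS = +2.14 psu (deep − shallow).
Δρ/ρ₀ = −αΔT + βΔS = -5.60 × 10⁻⁴ + 1.5622 × 10⁻³ = 1.0022 × 10⁻³, so Δρ ≈ 1.027 kg m⁻³.
N² = (g/ρ₀)·Δρ/Δz = g·(Δρ/ρ₀)/Δz = 9.81 × 1.0022 × 10⁻³ / 78 = 1.2605 × 10⁻⁴ s⁻².
N = √(1.2605 × 10⁻⁴) = 0.011227 rad s⁻¹ → T = 2π/N = 559.65 s = 9.3275 min ≈ 9.33 min.

9.33 min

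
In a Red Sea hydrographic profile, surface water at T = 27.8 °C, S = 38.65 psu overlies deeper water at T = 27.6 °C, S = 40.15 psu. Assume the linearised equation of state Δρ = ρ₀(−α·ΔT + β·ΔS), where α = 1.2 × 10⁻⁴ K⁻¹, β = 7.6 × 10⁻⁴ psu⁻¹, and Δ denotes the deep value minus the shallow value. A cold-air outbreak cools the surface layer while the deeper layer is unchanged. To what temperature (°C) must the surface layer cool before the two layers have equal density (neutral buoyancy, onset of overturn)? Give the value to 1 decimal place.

18.1 °C

Neutral buoyancy requires Δρ = 0, i.e. −α(T_deep − T_surf′) + β(S_deep − S_surf) = 0.
T_surf′ = T_deep − (β/α)·ΔS = 27.6 − (7.6 × 10⁻⁴/1.2 × 10⁻⁴)·(+1.50) = 18.100 °C.
Cooling required: 27.8 − (18.100) = 9.700 °C.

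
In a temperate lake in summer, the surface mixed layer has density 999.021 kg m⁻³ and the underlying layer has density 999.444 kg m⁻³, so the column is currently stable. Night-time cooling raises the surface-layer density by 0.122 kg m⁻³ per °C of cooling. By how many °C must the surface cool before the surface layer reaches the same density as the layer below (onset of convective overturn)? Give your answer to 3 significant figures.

3.47 °C

Density deficit of the surface layer: 999.444 − 999.021 = 0.423 kg m⁻³.
Required change = 0.423 / 0.122 = 3.47 °C.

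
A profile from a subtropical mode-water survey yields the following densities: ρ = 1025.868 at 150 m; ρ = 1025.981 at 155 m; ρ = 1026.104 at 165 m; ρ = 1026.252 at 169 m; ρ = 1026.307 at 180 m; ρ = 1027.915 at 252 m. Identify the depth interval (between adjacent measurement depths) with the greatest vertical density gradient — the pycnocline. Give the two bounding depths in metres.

165–169 m

Compute the density gradient over each adjacent pair:
  150–155 m: Δρ/Δz = 0.113/5 = 0.023 kg m⁻⁴
  155–165 m: Δρ/Δz = 0.123/10 = 0.012 kg m⁻⁴
  165–169 m: Δρ/Δz = 0.148/4 = 0.037 kg m⁻⁴
  169–180 m: Δρ/Δz = 0.055/11 = 5.0 × 10⁻³ kg m⁻⁴
  180–252 m: Δρ/Δz = 1.608/72 = 0.022 kg m⁻⁴
The largest gradient is in the 165–169 m interval — the pycnocline.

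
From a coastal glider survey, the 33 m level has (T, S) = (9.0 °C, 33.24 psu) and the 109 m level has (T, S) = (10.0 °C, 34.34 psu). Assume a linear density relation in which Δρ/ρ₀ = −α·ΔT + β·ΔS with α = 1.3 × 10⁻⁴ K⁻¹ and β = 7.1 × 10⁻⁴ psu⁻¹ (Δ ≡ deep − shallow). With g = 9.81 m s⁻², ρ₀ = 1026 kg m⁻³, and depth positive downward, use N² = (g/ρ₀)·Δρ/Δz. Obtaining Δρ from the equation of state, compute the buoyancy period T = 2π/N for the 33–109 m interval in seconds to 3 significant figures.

ΔT = +1.0 K, ΔS = +1.10 psu (deep − shallow).
Δρ/ρ₀ = −αΔT + βΔS = -1.30 × 10⁻⁴ + 7.81 × 10⁻⁴ = 6.51 × 10⁻⁴, so Δρ ≈ 0.6679 kg m⁻³.
N² = (g/ρ₀)·Δρ/Δz = g·(Δρ/ρ₀)/Δz = 9.81 × 6.51 × 10⁻⁴ / 76 = 8.4030 × 10⁻⁵ s⁻².
N = √(8.4030 × 10⁻⁵) = 9.1668 × 10⁻³ rad s⁻¹ → T = 2π/N = 685.43 s ≈ 685 s.

685 s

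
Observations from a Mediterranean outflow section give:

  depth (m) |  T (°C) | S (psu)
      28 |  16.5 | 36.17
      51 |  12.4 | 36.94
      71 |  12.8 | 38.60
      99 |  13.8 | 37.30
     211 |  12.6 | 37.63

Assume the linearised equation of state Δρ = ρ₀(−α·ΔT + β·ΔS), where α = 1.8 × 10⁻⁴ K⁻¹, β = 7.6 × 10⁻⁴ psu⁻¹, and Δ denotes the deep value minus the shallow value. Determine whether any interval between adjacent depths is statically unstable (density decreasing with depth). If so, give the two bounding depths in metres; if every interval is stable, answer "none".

71–99 m

Evaluate Δρ/ρ₀ = −αΔT + βΔS across each adjacent pair:
  28–51 m: −αΔT+βΔS = −(1.8 × 10⁻⁴)(-4.1)+(7.6 × 10⁻⁴)(+0.77) = 1.3 × 10⁻³ → stable
  51–71 m: −αΔT+βΔS = −(1.8 × 10⁻⁴)(+0.4)+(7.6 × 10⁻⁴)(+1.66) = 1.2 × 10⁻³ → stable
  71–99 m: −αΔT+βΔS = −(1.8 × 10⁻⁴)(+1.0)+(7.6 × 10⁻⁴)(-1.30) = -1.2 × 10⁻³ → UNSTABLE
  99–211 m: −αΔT+βΔS = −(1.8 × 10⁻⁴)(-1.2)+(7.6 × 10⁻⁴)(+0.33) = 4.7 × 10⁻⁴ → stable
The 71–99 m interval has Δρ < 0: lighter water underlies denser water.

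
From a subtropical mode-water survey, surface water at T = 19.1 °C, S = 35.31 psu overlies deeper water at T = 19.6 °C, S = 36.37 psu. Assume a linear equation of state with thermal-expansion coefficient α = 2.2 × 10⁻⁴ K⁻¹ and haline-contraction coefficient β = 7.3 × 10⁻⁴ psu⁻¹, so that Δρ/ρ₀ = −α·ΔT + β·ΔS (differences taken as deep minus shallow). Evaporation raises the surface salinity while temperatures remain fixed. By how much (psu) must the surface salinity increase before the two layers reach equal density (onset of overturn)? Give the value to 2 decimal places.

0.91 psu

Neutral buoyancy requires −α(T_deep − T_surf) + β(S_deep − S_surf′) = 0.
S_surf′ = S_deep − (α/β)·ΔT = 36.37 − (2.2 × 10⁻⁴/7.3 × 10⁻⁴)·(+0.5) = 36.2193 psu.
Increase required: 36.2193 − 35.31 = 0.9093 psu.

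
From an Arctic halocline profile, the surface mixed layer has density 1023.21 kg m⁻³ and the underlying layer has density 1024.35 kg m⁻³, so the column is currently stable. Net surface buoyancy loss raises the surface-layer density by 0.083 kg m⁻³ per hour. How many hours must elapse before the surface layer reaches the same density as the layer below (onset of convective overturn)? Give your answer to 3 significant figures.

13.7 hours

Density deficit of the surface layer: 1024.35 − 1023.21 = 1.14 kg m⁻³.
Required change = 1.14 / 0.083 = 13.7 hours.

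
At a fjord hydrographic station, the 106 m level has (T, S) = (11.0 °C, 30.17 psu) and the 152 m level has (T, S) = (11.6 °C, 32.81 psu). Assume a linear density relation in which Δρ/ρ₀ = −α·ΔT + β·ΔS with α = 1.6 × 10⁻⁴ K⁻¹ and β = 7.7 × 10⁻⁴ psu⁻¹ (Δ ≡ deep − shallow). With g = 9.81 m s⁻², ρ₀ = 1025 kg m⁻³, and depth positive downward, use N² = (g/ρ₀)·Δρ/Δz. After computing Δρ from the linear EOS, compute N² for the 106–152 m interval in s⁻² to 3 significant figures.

ΔT = +0.6 K, ΔS = +2.64 psu (deep − shallow).
Δρ/ρ₀ = −αΔT + βΔS = -9.60 × 10⁻⁵ + 2.0328 × 10⁻³ = 1.9368 × 10⁻³, so Δρ ≈ 1.985 kg m⁻³.
N² = (g/ρ₀)·Δρ/Δz = g·(Δρ/ρ₀)/Δz = 9.81 × 1.9368 × 10⁻³ / 46 = 4.1304 × 10⁻⁴ s⁻² ≈ 4.13 × 10⁻⁴ s⁻².

4.13 × 10⁻⁴ s⁻²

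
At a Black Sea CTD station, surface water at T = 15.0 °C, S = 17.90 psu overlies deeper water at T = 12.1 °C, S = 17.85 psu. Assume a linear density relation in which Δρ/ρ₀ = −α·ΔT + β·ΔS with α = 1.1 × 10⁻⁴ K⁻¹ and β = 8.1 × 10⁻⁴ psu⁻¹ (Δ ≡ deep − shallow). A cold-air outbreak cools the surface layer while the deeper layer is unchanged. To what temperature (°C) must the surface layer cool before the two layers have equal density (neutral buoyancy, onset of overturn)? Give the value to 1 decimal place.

Neutral buoyancy requires Δρ = 0, i.e. −α(T_deep − T_surf′) + β(S_deep − S_surf) = 0.
T_surf′ = T_deep − (β/α)·ΔS = 12.1 − (8.1 × 10⁻⁴/1.1 × 10⁻⁴)·(-0.05) = 12.468 °C.
Cooling required: 15.0 − (12.468) = 2.532 °C.

12.5 °C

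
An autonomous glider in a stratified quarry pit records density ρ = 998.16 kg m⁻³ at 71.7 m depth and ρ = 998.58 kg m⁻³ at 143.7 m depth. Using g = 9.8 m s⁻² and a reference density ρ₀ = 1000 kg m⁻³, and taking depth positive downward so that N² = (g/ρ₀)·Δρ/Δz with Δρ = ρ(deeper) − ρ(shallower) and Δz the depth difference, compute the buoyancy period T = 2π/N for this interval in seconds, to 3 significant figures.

Δρ = 998.58 − 998.16 = 0.42 kg m⁻³ over Δz = 143.7 − 71.7 = 72 m.
N² = (9.8/1000) × (0.42/72) = 5.7167 × 10⁻⁵ s⁻².
N = √(5.7167 × 10⁻⁵) = 7.5609 × 10⁻³ rad s⁻¹, so T = 2π/N = 831.01 s ≈ 831 s.

831 s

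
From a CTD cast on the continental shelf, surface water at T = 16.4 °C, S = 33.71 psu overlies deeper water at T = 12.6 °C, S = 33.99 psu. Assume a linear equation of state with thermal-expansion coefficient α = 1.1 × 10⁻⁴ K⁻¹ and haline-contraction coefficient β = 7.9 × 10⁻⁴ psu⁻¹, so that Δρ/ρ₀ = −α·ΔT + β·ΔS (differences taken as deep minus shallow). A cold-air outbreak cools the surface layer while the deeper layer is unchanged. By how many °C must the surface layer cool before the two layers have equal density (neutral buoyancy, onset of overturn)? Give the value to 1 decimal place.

Neutral buoyancy requires Δρ = 0, i.e. −α(T_deep − T_surf′) + β(S_deep − S_surf) = 0.
T_surf′ = T_deep − (β/α)·ΔS = 12.6 − (7.9 × 10⁻⁴/1.1 × 10⁻⁴)·(+0.28) = 10.589 °C.
Cooling required: 16.4 − (10.589) = 5.811 °C.

5.8 °C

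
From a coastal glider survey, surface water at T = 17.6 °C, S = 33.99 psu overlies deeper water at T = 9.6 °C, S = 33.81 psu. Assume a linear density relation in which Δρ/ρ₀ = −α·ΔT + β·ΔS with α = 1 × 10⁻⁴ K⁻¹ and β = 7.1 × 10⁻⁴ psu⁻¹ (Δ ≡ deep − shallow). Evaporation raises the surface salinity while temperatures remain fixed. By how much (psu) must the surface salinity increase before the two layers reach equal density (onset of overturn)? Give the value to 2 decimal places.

0.95 psu

Neutral buoyancy requires −α(T_deep − T_surf) + β(S_deep − S_surf′) = 0.
S_surf′ = S_deep − (α/β)·ΔT = 33.81 − (1 × 10⁻⁴/7.1 × 10⁻⁴)·(-8.0) = 34.9368 psu.
Increase required: 34.9368 − 33.99 = 0.9468 psu.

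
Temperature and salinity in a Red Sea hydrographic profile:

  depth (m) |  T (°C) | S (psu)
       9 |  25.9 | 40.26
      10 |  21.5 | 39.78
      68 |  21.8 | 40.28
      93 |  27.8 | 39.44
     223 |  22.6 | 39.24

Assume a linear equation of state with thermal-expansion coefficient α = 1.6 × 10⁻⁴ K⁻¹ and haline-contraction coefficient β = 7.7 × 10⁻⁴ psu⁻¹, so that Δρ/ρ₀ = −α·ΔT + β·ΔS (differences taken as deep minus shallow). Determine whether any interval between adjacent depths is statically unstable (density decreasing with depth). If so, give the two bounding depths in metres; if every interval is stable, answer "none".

Evaluate Δρ/ρ₀ = −αΔT + βΔS across each adjacent pair:
  9–10 m: −αΔT+βΔS = −(1.6 × 10⁻⁴)(-4.4)+(7.7 × 10⁻⁴)(-0.48) = 3.3 × 10⁻⁴ → stable
  10–68 m: −αΔT+βΔS = −(1.6 × 10⁻⁴)(+0.3)+(7.7 × 10⁻⁴)(+0.50) = 3.4 × 10⁻⁴ → stable
  68–93 m: −αΔT+βΔS = −(1.6 × 10⁻⁴)(+6.0)+(7.7 × 10⁻⁴)(-0.84) = -1.6 × 10⁻³ → UNSTABLE
  93–223 m: −αΔT+βΔS = −(1.6 × 10⁻⁴)(-5.2)+(7.7 × 10⁻⁴)(-0.20) = 6.8 × 10⁻⁴ → stable
The 68–93 m interval has Δρ < 0: lighter water underlies denser water.

68–93 m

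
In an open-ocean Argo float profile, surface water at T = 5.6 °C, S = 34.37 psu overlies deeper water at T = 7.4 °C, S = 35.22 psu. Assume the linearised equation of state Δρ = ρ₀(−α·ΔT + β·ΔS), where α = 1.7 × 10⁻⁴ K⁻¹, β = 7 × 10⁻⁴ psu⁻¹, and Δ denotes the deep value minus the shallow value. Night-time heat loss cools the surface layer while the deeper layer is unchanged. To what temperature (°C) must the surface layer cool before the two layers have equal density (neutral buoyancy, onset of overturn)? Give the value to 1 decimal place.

Neutral buoyancy requires Δρ = 0, i.e. −α(T_deep − T_surf′) + β(S_deep − S_surf) = 0.
T_surf′ = T_deep − (β/α)·ΔS = 7.4 − (7 × 10⁻⁴/1.7 × 10⁻⁴)·(+0.85) = 3.900 °C.
Cooling required: 5.6 − (3.900) = 1.700 °C.

3.9 °C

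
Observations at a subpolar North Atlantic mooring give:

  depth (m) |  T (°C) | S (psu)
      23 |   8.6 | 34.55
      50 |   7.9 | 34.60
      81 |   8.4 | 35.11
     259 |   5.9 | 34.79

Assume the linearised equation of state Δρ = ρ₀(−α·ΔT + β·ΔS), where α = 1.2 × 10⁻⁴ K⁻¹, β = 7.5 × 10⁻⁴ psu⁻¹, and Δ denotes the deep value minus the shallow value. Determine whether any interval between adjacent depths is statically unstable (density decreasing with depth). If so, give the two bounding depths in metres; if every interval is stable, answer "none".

none

Evaluate Δρ/ρ₀ = −αΔT + βΔS across each adjacent pair:
  23–50 m: −αΔT+βΔS = −(1.2 × 10⁻⁴)(-0.7)+(7.5 × 10⁻⁴)(+0.05) = 1.2 × 10⁻⁴ → stable
  50–81 m: −αΔT+βΔS = −(1.2 × 10⁻⁴)(+0.5)+(7.5 × 10⁻⁴)(+0.51) = 3.2 × 10⁻⁴ → stable
  81–259 m: −αΔT+βΔS = −(1.2 × 10⁻⁴)(-2.5)+(7.5 × 10⁻⁴)(-0.32) = 6.0 × 10⁻⁵ → stable
Every interval has Δρ > 0: the column is stably stratified throughout.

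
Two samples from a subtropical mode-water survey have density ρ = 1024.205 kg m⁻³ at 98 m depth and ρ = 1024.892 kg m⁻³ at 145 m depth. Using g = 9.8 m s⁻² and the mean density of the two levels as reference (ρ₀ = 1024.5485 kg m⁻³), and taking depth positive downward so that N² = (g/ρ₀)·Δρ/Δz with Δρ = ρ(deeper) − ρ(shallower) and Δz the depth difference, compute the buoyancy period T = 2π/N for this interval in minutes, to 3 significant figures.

8.86 min

Δρ = 1024.892 − 1024.205 = 0.687 kg m⁻³ over Δz = 145 − 98 = 47 m.
N² = (9.8/1024.5485) × (0.687/47) = 1.3981 × 10⁻⁴ s⁻².
N = √(1.3981 × 10⁻⁴) = 0.011824 rad s⁻¹, so T = 2π/N = 531.39 s = 8.8565 min ≈ 8.86 min.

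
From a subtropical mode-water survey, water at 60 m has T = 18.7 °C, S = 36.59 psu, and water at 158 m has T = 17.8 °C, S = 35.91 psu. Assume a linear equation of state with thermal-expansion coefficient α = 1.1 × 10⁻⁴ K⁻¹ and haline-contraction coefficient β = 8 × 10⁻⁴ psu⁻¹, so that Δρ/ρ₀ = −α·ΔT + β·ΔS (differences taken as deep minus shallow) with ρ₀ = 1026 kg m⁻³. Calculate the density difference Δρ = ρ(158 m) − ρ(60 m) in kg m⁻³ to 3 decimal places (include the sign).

-0.457 kg m⁻³

ΔT = -0.9 K, ΔS = -0.68 psu (deep − shallow).
Δρ/ρ₀ = −(1.1 × 10⁻⁴)(-0.9) + (8 × 10⁻⁴)(-0.68) = -4.45 × 10⁻⁴.
Δρ = 1026 × (-4.45 × 10⁻⁴) = -0.457 kg m⁻³.
Negative Δρ: lighter below, statically unstable.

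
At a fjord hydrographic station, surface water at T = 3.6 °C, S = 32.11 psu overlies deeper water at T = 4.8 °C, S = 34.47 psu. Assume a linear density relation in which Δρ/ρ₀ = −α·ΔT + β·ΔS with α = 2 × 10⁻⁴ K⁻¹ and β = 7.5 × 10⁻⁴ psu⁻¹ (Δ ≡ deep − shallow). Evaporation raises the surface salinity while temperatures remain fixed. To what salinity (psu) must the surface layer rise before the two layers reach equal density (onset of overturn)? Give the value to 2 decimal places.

Neutral buoyancy requires −α(T_deep − T_surf) + β(S_deep − S_surf′) = 0.
S_surf′ = S_deep − (α/β)·ΔT = 34.47 − (2 × 10⁻⁴/7.5 × 10⁻⁴)·(+1.2) = 34.1500 psu.
Increase required: 34.1500 − 32.11 = 2.0400 psu.

34.15 psu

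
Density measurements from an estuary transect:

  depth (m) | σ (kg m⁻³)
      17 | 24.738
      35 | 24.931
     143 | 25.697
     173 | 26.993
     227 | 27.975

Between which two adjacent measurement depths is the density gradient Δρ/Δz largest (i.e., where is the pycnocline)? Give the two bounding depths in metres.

Compute the density gradient over each adjacent pair:
  17–35 m: Δρ/Δz = 0.193/18 = 0.011 kg m⁻⁴
  35–143 m: Δρ/Δz = 0.766/108 = 7.1 × 10⁻³ kg m⁻⁴
  143–173 m: Δρ/Δz = 1.296/30 = 0.043 kg m⁻⁴
  173–227 m: Δρ/Δz = 0.982/54 = 0.018 kg m⁻⁴
The largest gradient is in the 143–173 m interval — the pycnocline.

143–173 m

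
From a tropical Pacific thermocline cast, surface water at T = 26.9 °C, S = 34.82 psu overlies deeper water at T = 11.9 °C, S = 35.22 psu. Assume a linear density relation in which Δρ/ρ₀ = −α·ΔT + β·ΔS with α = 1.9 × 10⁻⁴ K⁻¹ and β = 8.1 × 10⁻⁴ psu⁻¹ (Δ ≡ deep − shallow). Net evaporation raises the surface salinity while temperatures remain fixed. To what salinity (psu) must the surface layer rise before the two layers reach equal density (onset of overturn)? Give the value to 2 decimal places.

38.74 psu

Neutral buoyancy requires −α(T_deep − T_surf) + β(S_deep − S_surf′) = 0.
S_surf′ = S_deep − (α/β)·ΔT = 35.22 − (1.9 × 10⁻⁴/8.1 × 10⁻⁴)·(-15.0) = 38.7385 psu.
Increase required: 38.7385 − 34.82 = 3.9185 psu.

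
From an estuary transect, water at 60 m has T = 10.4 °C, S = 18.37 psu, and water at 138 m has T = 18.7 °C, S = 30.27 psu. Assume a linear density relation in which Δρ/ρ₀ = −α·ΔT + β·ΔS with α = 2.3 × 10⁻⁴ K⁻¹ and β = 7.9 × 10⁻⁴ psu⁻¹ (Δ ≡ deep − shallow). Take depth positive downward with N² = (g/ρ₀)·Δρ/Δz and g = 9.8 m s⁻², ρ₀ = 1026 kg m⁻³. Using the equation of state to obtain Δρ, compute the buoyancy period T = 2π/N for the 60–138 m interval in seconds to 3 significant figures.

205 s

ΔT = +8.3 K, ΔS = +11.90 psu (deep − shallow).
Δρ/ρ₀ = −αΔT + βΔS = -1.909 × 10⁻³ + 9.401 × 10⁻³ = 7.492 × 10⁻³, so Δρ ≈ 7.687 kg m⁻³.
N² = (g/ρ₀)·Δρ/Δz = g·(Δρ/ρ₀)/Δz = 9.8 × 7.492 × 10⁻³ / 78 = 9.4130 × 10⁻⁴ s⁻².
N = √(9.4130 × 10⁻⁴) = 0.030681 rad s⁻¹ → T = 2π/N = 204.79 s ≈ 205 s.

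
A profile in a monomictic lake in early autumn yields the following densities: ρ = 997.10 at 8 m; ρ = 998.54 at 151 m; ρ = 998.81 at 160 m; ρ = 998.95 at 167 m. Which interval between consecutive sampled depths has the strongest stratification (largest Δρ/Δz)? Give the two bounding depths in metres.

151–160 m

Compute the density gradient over each adjacent pair:
  8–151 m: Δρ/Δz = 1.44/143 = 0.010 kg m⁻⁴
  151–160 m: Δρ/Δz = 0.27/9 = 0.030 kg m⁻⁴
  160–167 m: Δρ/Δz = 0.14/7 = 0.020 kg m⁻⁴
The largest gradient is in the 151–160 m interval — the pycnocline.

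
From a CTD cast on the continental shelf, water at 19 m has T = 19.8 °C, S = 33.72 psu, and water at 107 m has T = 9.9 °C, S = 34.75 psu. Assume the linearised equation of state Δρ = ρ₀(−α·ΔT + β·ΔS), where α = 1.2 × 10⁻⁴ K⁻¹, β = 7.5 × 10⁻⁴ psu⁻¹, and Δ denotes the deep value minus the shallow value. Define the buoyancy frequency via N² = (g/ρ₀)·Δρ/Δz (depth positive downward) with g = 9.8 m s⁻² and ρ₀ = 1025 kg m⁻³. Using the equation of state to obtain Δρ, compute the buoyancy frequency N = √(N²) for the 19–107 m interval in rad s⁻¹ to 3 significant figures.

0.0148 rad s⁻¹

ΔT = -9.9 K, ΔS = +1.03 psu (deep − shallow).
Δρ/ρ₀ = −αΔT + βΔS = 1.188 × 10⁻³ + 7.725 × 10⁻⁴ = 1.9605 × 10⁻³, so Δρ ≈ 2.010 kg m⁻³.
N² = (g/ρ₀)·Δρ/Δz = g·(Δρ/ρ₀)/Δz = 9.8 × 1.9605 × 10⁻³ / 88 = 2.1833 × 10⁻⁴ s⁻².
N = √(2.1833 × 10⁻⁴) = 0.014776 rad s⁻¹ ≈ 0.0148 rad s⁻¹.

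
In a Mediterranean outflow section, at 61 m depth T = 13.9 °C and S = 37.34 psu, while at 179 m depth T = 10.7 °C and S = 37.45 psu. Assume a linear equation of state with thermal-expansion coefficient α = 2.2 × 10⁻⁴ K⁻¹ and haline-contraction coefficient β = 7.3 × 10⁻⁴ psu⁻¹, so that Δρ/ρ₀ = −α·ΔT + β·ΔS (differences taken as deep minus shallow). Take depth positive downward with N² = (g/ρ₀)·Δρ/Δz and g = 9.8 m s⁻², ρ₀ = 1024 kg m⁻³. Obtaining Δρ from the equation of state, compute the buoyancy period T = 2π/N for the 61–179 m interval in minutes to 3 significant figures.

13.0 min

ΔT = -3.2 K, ΔS = +0.11 psu (deep − shallow).
Δρ/ρ₀ = −αΔT + βΔS = 7.04 × 10⁻⁴ + 8.03 × 10⁻⁵ = 7.843 × 10⁻⁴, so Δρ ≈ 0.8031 kg m⁻³.
N² = (g/ρ₀)·Δρ/Δz = g·(Δρ/ρ₀)/Δz = 9.8 × 7.843 × 10⁻⁴ / 118 = 6.5137 × 10⁻⁵ s⁻².
N = √(6.5137 × 10⁻⁵) = 8.0707 × 10⁻³ rad s⁻¹ → T = 2π/N = 778.52 s = 12.975 min ≈ 13.0 min.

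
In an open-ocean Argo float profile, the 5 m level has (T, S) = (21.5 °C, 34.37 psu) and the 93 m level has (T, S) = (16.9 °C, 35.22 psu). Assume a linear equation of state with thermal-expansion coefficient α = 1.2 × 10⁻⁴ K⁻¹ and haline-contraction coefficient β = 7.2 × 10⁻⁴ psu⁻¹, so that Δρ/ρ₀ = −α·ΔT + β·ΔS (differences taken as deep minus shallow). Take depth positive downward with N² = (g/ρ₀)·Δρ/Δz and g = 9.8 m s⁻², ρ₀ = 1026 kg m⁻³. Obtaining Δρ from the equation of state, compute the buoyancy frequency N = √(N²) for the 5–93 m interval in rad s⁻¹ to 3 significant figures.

ΔT = -4.6 K, ΔS = +0.85 psu (deep − shallow).
Δρ/ρ₀ = −αΔT + βΔS = 5.52 × 10⁻⁴ + 6.12 × 10⁻⁴ = 1.164 × 10⁻³, so Δρ ≈ 1.194 kg m⁻³.
N² = (g/ρ₀)·Δρ/Δz = g·(Δρ/ρ₀)/Δz = 9.8 × 1.164 × 10⁻³ / 88 = 1.2963 × 10⁻⁴ s⁻².
N = √(1.2963 × 10⁻⁴) = 0.011386 rad s⁻¹ ≈ 0.0114 rad s⁻¹.

0.0114 rad s⁻¹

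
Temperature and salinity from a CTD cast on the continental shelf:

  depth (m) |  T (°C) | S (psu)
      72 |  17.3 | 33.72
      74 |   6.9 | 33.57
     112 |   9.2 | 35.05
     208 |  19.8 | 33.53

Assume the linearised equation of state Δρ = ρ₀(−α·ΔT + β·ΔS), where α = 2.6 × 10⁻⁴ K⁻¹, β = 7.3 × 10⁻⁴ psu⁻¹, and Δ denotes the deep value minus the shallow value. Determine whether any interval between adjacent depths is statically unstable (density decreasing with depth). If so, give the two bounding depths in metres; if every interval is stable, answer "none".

Evaluate Δρ/ρ₀ = −αΔT + βΔS across each adjacent pair:
  72–74 m: −αΔT+βΔS = −(2.6 × 10⁻⁴)(-10.4)+(7.3 × 10⁻⁴)(-0.15) = 2.6 × 10⁻³ → stable
  74–112 m: −αΔT+βΔS = −(2.6 × 10⁻⁴)(+2.3)+(7.3 × 10⁻⁴)(+1.48) = 4.8 × 10⁻⁴ → stable
  112–208 m: −αΔT+βΔS = −(2.6 × 10⁻⁴)(+10.6)+(7.3 × 10⁻⁴)(-1.52) = -3.9 × 10⁻³ → UNSTABLE
The 112–208 m interval has Δρ < 0: lighter water underlies denser water.

112–208 m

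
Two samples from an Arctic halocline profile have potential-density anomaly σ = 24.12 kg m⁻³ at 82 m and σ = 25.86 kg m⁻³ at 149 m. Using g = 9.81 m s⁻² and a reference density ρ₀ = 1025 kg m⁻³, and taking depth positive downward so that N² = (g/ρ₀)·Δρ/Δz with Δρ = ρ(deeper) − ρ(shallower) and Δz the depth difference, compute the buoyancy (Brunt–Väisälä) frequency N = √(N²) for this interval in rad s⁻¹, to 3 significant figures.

0.0158 rad s⁻¹

Δρ = 1025.86 − 1024.12 = 1.74 kg m⁻³ over Δz = 149 − 82 = 67 m.
N² = (9.81/1025) × (1.74/67) = 2.4855 × 10⁻⁴ s⁻².
N = √(2.4855 × 10⁻⁴) = 0.015765 rad s⁻¹ ≈ 0.0158 rad s⁻¹.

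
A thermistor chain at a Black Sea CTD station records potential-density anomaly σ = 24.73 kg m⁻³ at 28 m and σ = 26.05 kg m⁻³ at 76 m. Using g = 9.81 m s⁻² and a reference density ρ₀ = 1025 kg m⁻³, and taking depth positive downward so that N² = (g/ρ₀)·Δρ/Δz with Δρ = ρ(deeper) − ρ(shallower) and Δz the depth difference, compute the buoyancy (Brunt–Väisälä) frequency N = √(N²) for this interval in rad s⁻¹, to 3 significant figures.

Δρ = 1026.05 − 1024.73 = 1.32 kg m⁻³ over Δz = 76 − 28 = 48 m.
N² = (9.81/1025) × (1.32/48) = 2.6320 × 10⁻⁴ s⁻².
N = √(2.6320 × 10⁻⁴) = 0.016223 rad s⁻¹ ≈ 0.0162 rad s⁻¹.
N² > 0, so the interval is statically stable.

0.0162 rad s⁻¹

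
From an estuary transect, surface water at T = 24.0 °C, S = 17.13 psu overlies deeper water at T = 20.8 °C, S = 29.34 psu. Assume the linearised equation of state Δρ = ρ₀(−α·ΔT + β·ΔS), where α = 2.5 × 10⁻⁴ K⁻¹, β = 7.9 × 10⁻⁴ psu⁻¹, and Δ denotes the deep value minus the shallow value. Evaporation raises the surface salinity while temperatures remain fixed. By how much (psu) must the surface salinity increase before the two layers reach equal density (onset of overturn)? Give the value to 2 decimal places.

13.22 psu

Neutral buoyancy requires −α(T_deep − T_surf) + β(S_deep − S_surf′) = 0.
S_surf′ = S_deep − (α/β)·ΔT = 29.34 − (2.5 × 10⁻⁴/7.9 × 10⁻⁴)·(-3.2) = 30.3527 psu.
Increase required: 30.3527 − 17.13 = 13.2227 psu.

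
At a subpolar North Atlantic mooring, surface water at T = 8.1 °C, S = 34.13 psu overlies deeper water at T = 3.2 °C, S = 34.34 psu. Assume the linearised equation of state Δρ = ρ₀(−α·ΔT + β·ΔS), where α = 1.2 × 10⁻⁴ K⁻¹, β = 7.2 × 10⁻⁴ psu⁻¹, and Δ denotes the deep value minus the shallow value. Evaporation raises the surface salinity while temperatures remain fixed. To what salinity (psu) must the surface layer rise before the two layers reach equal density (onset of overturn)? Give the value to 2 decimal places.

Neutral buoyancy requires −α(T_deep − T_surf) + β(S_deep − S_surf′) = 0.
S_surf′ = S_deep − (α/β)·ΔT = 34.34 − (1.2 × 10⁻⁴/7.2 × 10⁻⁴)·(-4.9) = 35.1567 psu.
Increase required: 35.1567 − 34.13 = 1.0267 psu.

35.16 psu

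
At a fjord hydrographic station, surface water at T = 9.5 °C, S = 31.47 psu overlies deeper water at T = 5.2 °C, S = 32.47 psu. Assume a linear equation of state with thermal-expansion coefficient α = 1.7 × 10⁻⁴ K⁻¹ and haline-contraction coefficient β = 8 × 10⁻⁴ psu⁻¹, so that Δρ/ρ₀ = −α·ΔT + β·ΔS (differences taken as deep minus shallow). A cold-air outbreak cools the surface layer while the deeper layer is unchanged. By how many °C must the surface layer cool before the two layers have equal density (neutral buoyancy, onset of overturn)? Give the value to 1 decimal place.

9.0 °C

Neutral buoyancy requires Δρ = 0, i.e. −α(T_deep − T_surf′) + β(S_deep − S_surf) = 0.
T_surf′ = T_deep − (β/α)·ΔS = 5.2 − (8 × 10⁻⁴/1.7 × 10⁻⁴)·(+1.00) = 0.494 °C.
Cooling required: 9.5 − (0.494) = 9.006 °C.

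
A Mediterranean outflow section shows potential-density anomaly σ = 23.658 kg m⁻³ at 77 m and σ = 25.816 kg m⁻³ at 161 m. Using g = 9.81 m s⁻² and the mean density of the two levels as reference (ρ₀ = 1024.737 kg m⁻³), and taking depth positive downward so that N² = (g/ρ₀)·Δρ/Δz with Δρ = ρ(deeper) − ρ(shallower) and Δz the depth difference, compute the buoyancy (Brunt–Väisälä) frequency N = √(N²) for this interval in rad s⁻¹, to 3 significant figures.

0.0157 rad s⁻¹

Δρ = 1025.816 − 1023.658 = 2.158 kg m⁻³ over Δz = 161 − 77 = 84 m.
N² = (9.81/1024.737) × (2.158/84) = 2.4594 × 10⁻⁴ s⁻².
N = √(2.4594 × 10⁻⁴) = 0.015682 rad s⁻¹ ≈ 0.0157 rad s⁻¹.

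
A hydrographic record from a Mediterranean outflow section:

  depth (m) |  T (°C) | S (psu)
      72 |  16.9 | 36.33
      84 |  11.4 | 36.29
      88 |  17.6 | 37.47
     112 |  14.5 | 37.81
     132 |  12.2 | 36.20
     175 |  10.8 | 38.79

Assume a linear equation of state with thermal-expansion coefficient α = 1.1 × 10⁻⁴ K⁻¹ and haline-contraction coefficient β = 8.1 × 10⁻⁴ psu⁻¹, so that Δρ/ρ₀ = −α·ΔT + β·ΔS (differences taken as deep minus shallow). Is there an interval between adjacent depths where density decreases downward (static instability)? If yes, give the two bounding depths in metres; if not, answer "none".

112–132 m

Evaluate Δρ/ρ₀ = −αΔT + βΔS across each adjacent pair:
  72–84 m: −αΔT+βΔS = −(1.1 × 10⁻⁴)(-5.5)+(8.1 × 10⁻⁴)(-0.04) = 5.7 × 10⁻⁴ → stable
  84–88 m: −αΔT+βΔS = −(1.1 × 10⁻⁴)(+6.2)+(8.1 × 10⁻⁴)(+1.18) = 2.7 × 10⁻⁴ → stable
  88–112 m: −αΔT+βΔS = −(1.1 × 10⁻⁴)(-3.1)+(8.1 × 10⁻⁴)(+0.34) = 6.2 × 10⁻⁴ → stable
  112–132 m: −αΔT+βΔS = −(1.1 × 10⁻⁴)(-2.3)+(8.1 × 10⁻⁴)(-1.61) = -1.1 × 10⁻³ → UNSTABLE
  132–175 m: −αΔT+βΔS = −(1.1 × 10⁻⁴)(-1.4)+(8.1 × 10⁻⁴)(+2.59) = 2.3 × 10⁻³ → stable
The 112–132 m interval has Δρ < 0: lighter water underlies denser water.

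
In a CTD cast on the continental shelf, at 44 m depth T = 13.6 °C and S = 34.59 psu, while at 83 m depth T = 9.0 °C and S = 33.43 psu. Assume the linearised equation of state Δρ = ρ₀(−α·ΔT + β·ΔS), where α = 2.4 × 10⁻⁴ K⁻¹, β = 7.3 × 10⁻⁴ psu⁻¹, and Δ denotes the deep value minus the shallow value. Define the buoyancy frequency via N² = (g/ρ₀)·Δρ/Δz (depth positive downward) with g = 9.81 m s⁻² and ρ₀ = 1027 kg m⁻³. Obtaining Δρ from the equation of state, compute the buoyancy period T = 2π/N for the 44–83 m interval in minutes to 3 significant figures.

13.0 min

ΔT = -4.6 K, ΔS = -1.16 psu (deep − shallow).
Δρ/ρ₀ = −αΔT + βΔS = 1.104 × 10⁻³ − 8.468 × 10⁻⁴ = 2.572 × 10⁻⁴, so Δρ ≈ 0.2641 kg m⁻³.
N² = (g/ρ₀)·Δρ/Δz = g·(Δρ/ρ₀)/Δz = 9.81 × 2.572 × 10⁻⁴ / 39 = 6.4696 × 10⁻⁵ s⁻².
N = √(6.4696 × 10⁻⁵) = 8.0434 × 10⁻³ rad s⁻¹ → T = 2π/N = 781.16 s = 13.019 min ≈ 13.0 min.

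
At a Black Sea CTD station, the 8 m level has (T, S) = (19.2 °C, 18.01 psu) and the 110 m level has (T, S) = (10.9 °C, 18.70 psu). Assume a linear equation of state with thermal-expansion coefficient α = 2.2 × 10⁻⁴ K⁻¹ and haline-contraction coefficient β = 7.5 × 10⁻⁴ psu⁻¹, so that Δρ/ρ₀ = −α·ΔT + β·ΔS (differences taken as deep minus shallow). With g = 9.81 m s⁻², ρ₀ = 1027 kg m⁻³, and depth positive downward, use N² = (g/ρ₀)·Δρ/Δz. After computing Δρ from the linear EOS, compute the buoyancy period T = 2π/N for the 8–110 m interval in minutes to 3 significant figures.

ΔT = -8.3 K, ΔS = +0.69 psu (deep − shallow).
Δρ/ρ₀ = −αΔT + βΔS = 1.826 × 10⁻³ + 5.175 × 10⁻⁴ = 2.3435 × 10⁻³, so Δρ ≈ 2.407 kg m⁻³.
N² = (g/ρ₀)·Δρ/Δz = g·(Δρ/ρ₀)/Δz = 9.81 × 2.3435 × 10⁻³ / 102 = 2.2539 × 10⁻⁴ s⁻².
N = √(2.2539 × 10⁻⁴) = 0.015013 rad s⁻¹ → T = 2π/N = 418.52 s = 6.9753 min ≈ 6.98 min.

6.98 min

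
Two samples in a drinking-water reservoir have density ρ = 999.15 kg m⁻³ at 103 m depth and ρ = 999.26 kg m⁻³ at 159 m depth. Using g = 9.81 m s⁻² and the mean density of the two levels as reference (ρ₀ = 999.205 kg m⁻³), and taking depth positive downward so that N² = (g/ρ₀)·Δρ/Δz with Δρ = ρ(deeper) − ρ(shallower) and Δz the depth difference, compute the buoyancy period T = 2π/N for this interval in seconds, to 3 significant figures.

Δρ = 999.26 − 999.15 = 0.11 kg m⁻³ over Δz = 159 − 103 = 56 m.
N² = (9.81/999.205) × (0.11/56) = 1.9285 × 10⁻⁵ s⁻².
N = √(1.9285 × 10⁻⁵) = 4.3915 × 10⁻³ rad s⁻¹, so T = 2π/N = 1.4308 × 10³ s ≈ 1.43 × 10³ s.

1.43 × 10³ s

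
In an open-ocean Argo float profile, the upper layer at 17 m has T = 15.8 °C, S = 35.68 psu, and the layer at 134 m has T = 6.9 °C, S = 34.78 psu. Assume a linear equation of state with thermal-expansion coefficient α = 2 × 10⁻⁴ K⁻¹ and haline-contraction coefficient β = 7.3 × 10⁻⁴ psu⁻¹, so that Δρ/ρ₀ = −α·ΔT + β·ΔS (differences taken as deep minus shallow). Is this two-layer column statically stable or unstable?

ΔT = 6.9 − 15.8 = -8.9 K and ΔS = 34.78 − 35.68 = -0.90 psu (deep − shallow).
−αΔT = 1.78 × 10⁻³; βΔS = -6.57 × 10⁻⁴; sum Δρ/ρ₀ = 1.123 × 10⁻³.
Δρ/ρ₀ > 0, so Δρ > 0: deeper water is denser → statically stable.

stable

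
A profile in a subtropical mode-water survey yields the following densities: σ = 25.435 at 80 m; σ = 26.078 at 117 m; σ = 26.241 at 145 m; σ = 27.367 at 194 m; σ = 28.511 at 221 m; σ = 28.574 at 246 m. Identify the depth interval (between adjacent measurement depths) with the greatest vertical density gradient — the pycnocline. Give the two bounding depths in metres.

194–221 m

Compute the density gradient over each adjacent pair:
  80–117 m: Δρ/Δz = 0.643/37 = 0.017 kg m⁻⁴
  117–145 m: Δρ/Δz = 0.163/28 = 5.8 × 10⁻³ kg m⁻⁴
  145–194 m: Δρ/Δz = 1.126/49 = 0.023 kg m⁻⁴
  194–221 m: Δρ/Δz = 1.144/27 = 0.042 kg m⁻⁴
  221–246 m: Δρ/Δz = 0.063/25 = 2.5 × 10⁻³ kg m⁻⁴
The largest gradient is in the 194–221 m interval — the pycnocline.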